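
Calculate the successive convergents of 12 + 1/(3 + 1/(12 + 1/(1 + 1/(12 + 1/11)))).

12/1, 37/3, 456/37, 493/40, 6372/517, 70585/5727

Using the convergent recurrence p_i = a_i*p_{i-1} + p_{i-2}, q_i = a_i*q_{i-1} + q_{i-2} with p_{-2}=0, p_{-1}=1, q_{-2}=1, q_{-1}=0:
  i=0: a_0=12, p_0 = 12*1 + 0 = 12, q_0 = 12*0 + 1 = 1.
  i=1: a_1=3, p_1 = 3*12 + 1 = 37, q_1 = 3*1 + 0 = 3.
  i=2: a_2=12, p_2 = 12*37 + 12 = 456, q_2 = 12*3 + 1 = 37.
  i=3: a_3=1, p_3 = 1*456 + 37 = 493, q_3 = 1*37 + 3 = 40.
  i=4: a_4=12, p_4 = 12*493 + 456 = 6372, q_4 = 12*40 + 37 = 517.
  i=5: a_5=11, p_5 = 11*6372 + 493 = 70585, q_5 = 11*517 + 40 = 5727.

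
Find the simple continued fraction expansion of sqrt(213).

[14; (1, 1, 2, 6, 1, 8, 1, 6, 2, 1, 1, 28)]

Write x_i = (sqrt(213) + m_i)/d_i with (m_0, d_0) = (0, 1). a_0 = floor(sqrt(213)) = 14, since 14^2 = 196 <= 213 < 225 = 15^2.
Iterate m_{i+1} = d_i*a_i - m_i, d_{i+1} = (213 - m_{i+1}^2)/d_i, a_{i+1} = floor((a_0 + m_{i+1})/d_{i+1}):
  m_1 = 1*14 - 0 = 14, d_1 = (213 - 14^2)/1 = 17/1 = 17, a_1 = floor((14 + 14)/17) = 1.
  m_2 = 17*1 - 14 = 3, d_2 = (213 - 3^2)/17 = 204/17 = 12, a_2 = floor((14 + 3)/12) = 1.
  m_3 = 12*1 - 3 = 9, d_3 = (213 - 9^2)/12 = 132/12 = 11, a_3 = floor((14 + 9)/11) = 2.
  m_4 = 11*2 - 9 = 13, d_4 = (213 - 13^2)/11 = 44/11 = 4, a_4 = floor((14 + 13)/4) = 6.
  m_5 = 4*6 - 13 = 11, d_5 = (213 - 11^2)/4 = 92/4 = 23, a_5 = floor((14 + 11)/23) = 1.
  m_6 = 23*1 - 11 = 12, d_6 = (213 - 12^2)/23 = 69/23 = 3, a_6 = floor((14 + 12)/3) = 8.
  m_7 = 3*8 - 12 = 12, d_7 = (213 - 12^2)/3 = 69/3 = 23, a_7 = floor((14 + 12)/23) = 1.
  m_8 = 23*1 - 12 = 11, d_8 = (213 - 11^2)/23 = 92/23 = 4, a_8 = floor((14 + 11)/4) = 6.
  m_9 = 4*6 - 11 = 13, d_9 = (213 - 13^2)/4 = 44/4 = 11, a_9 = floor((14 + 13)/11) = 2.
  m_10 = 11*2 - 13 = 9, d_10 = (213 - 9^2)/11 = 132/11 = 12, a_10 = floor((14 + 9)/12) = 1.
  m_11 = 12*1 - 9 = 3, d_11 = (213 - 3^2)/12 = 204/12 = 17, a_11 = floor((14 + 3)/17) = 1.
  m_12 = 17*1 - 3 = 14, d_12 = (213 - 14^2)/17 = 17/17 = 1, a_12 = floor((14 + 14)/1) = 28.
  m_13 = 1*28 - 14 = 14, d_13 = (213 - 14^2)/1 = 17/1 = 17: (m_13, d_13) = (m_1, d_1) = (14, 17), so from here the quotients repeat a_1, ..., a_12; the period length is 12.
Hence the expansion of sqrt(213) is a_0 = 14 followed by the repeating block 1, 1, 2, 6, 1, 8, 1, 6, 2, 1, 1, 28 (period 12).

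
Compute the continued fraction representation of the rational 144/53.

Run the Euclidean algorithm on 144 and 53; the successive quotients are the partial quotients a_0, a_1, ... (each step inverts the fractional part left over by the previous one):
  144 = 2*53 + 38, so a_0 = 2.
  53 = 1*38 + 15, so a_1 = 1.
  38 = 2*15 + 8, so a_2 = 2.
  15 = 1*8 + 7, so a_3 = 1.
  8 = 1*7 + 1, so a_4 = 1.
  7 = 7*1 + 0, so a_5 = 7.
The remainder reaches 0 after 6 divisions, so the expansion has 6 partial quotients, read off in order.

[2; 1, 2, 1, 1, 7]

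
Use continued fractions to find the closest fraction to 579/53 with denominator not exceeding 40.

Expand x = 579/53 as a continued fraction with the Euclidean algorithm:
  579 = 10*53 + 49, so a_0 = 10.
  53 = 1*49 + 4, so a_1 = 1.
  49 = 12*4 + 1, so a_2 = 12.
  4 = 4*1 + 0, so a_3 = 4.
so x = [10; 1, 12, 4].
Convergents (p_i = a_i*p_{i-1} + p_{i-2}, q_i = a_i*q_{i-1} + q_{i-2} with p_{-2}=0, p_{-1}=1, q_{-2}=1, q_{-1}=0), until the denominator exceeds 40:
  i=0: a_0=10, p_0 = 10*1 + 0 = 10, q_0 = 10*0 + 1 = 1.
  i=1: a_1=1, p_1 = 1*10 + 1 = 11, q_1 = 1*1 + 0 = 1.
  i=2: a_2=12, p_2 = 12*11 + 10 = 142, q_2 = 12*1 + 1 = 13.
  i=3: a_3=4, p_3 = 4*142 + 11 = 579, q_3 = 4*13 + 1 = 53.
q_3 = 53 > 40, so the last convergent with denominator <= 40 is p_2/q_2 = 142/13.
The closest fraction with denominator <= 40 is either p_2/q_2 or the intermediate fraction (k*p_2 + p_1)/(k*q_2 + q_1) with the largest k >= 1 whose denominator stays <= 40; these approach x as k grows, and every other convergent or intermediate fraction in range is farther away.
Largest k: floor((40 - q_1)/q_2) = floor((40 - 1)/13) = 3.
That gives (3*142 + 11)/(3*13 + 1) = 437/40.
Compare the errors: |x - 142/13| = |579*13 - 142*53|/(53*13) = 1/689, and |x - 437/40| = |579*40 - 437*53|/(53*40) = 1/2120.
Cross-multiplying, 1*689 = 689 < 2120 = 1*2120, so 1/2120 is smaller: the intermediate fraction 437/40 is closer to x than 142/13.

437/40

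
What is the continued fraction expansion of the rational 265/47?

Run the Euclidean algorithm on 265 and 47; the successive quotients are the partial quotients a_0, a_1, ... (each step inverts the fractional part left over by the previous one):
  265 = 5*47 + 30, so a_0 = 5.
  47 = 1*30 + 17, so a_1 = 1.
  30 = 1*17 + 13, so a_2 = 1.
  17 = 1*13 + 4, so a_3 = 1.
  13 = 3*4 + 1, so a_4 = 3.
  4 = 4*1 + 0, so a_5 = 4.
The remainder reaches 0 after 6 divisions, so the expansion has 6 partial quotients, read off in order.

[5; 1, 1, 1, 3, 4]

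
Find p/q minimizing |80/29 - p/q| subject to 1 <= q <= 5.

11/4

Expand x = 80/29 as a continued fraction with the Euclidean algorithm:
  80 = 2*29 + 22, so a_0 = 2.
  29 = 1*22 + 7, so a_1 = 1.
  22 = 3*7 + 1, so a_2 = 3.
  7 = 7*1 + 0, so a_3 = 7.
so x = [2; 1, 3, 7].
Convergents (p_i = a_i*p_{i-1} + p_{i-2}, q_i = a_i*q_{i-1} + q_{i-2} with p_{-2}=0, p_{-1}=1, q_{-2}=1, q_{-1}=0), until the denominator exceeds 5:
  i=0: a_0=2, p_0 = 2*1 + 0 = 2, q_0 = 2*0 + 1 = 1.
  i=1: a_1=1, p_1 = 1*2 + 1 = 3, q_1 = 1*1 + 0 = 1.
  i=2: a_2=3, p_2 = 3*3 + 2 = 11, q_2 = 3*1 + 1 = 4.
  i=3: a_3=7, p_3 = 7*11 + 3 = 80, q_3 = 7*4 + 1 = 29.
q_3 = 29 > 5, so the last convergent with denominator <= 5 is p_2/q_2 = 11/4.
The closest fraction with denominator <= 5 is either p_2/q_2 or the intermediate fraction (k*p_2 + p_1)/(k*q_2 + q_1) with the largest k >= 1 whose denominator stays <= 5; these approach x as k grows, and every other convergent or intermediate fraction in range is farther away.
Largest k: floor((5 - q_1)/q_2) = floor((5 - 1)/4) = 1.
That gives (1*11 + 3)/(1*4 + 1) = 14/5.
Compare the errors: |x - 11/4| = |80*4 - 11*29|/(29*4) = 1/116, and |x - 14/5| = |80*5 - 14*29|/(29*5) = 6/145.
Cross-multiplying, 1*145 = 145 < 696 = 6*116, so 1/116 is smaller: the convergent 11/4 is closer to x than 14/5.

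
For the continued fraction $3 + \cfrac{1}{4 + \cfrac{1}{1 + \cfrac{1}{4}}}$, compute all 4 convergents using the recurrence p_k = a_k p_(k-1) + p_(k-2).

Using the convergent recurrence p_i = a_i*p_{i-1} + p_{i-2}, q_i = a_i*q_{i-1} + q_{i-2} with p_{-2}=0, p_{-1}=1, q_{-2}=1, q_{-1}=0:
  i=0: a_0=3, p_0 = 3*1 + 0 = 3, q_0 = 3*0 + 1 = 1.
  i=1: a_1=4, p_1 = 4*3 + 1 = 13, q_1 = 4*1 + 0 = 4.
  i=2: a_2=1, p_2 = 1*13 + 3 = 16, q_2 = 1*4 + 1 = 5.
  i=3: a_3=4, p_3 = 4*16 + 13 = 77, q_3 = 4*5 + 4 = 24.

3/1, 13/4, 16/5, 77/24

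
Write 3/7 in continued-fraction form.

Run the Euclidean algorithm on 3 and 7; the successive quotients are the partial quotients a_0, a_1, ... (each step inverts the fractional part left over by the previous one):
  3 = 0*7 + 3, so a_0 = 0.
  7 = 2*3 + 1, so a_1 = 2.
  3 = 3*1 + 0, so a_2 = 3.
The remainder reaches 0 after 3 divisions, so the expansion has 3 partial quotients, read off in order.

[0; 2, 3]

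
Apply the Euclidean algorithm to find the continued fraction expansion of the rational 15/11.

Run the Euclidean algorithm on 15 and 11; the successive quotients are the partial quotients a_0, a_1, ... (each step inverts the fractional part left over by the previous one):
  15 = 1*11 + 4, so a_0 = 1.
  11 = 2*4 + 3, so a_1 = 2.
  4 = 1*3 + 1, so a_2 = 1.
  3 = 3*1 + 0, so a_3 = 3.
The remainder reaches 0 after 4 divisions, so the expansion has 4 partial quotients, read off in order.

[1; 2, 1, 3]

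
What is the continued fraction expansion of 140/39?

Run the Euclidean algorithm on 140 and 39; the successive quotients are the partial quotients a_0, a_1, ... (each step inverts the fractional part left over by the previous one):
  140 = 3*39 + 23, so a_0 = 3.
  39 = 1*23 + 16, so a_1 = 1.
  23 = 1*16 + 7, so a_2 = 1.
  16 = 2*7 + 2, so a_3 = 2.
  7 = 3*2 + 1, so a_4 = 3.
  2 = 2*1 + 0, so a_5 = 2.
The remainder reaches 0 after 6 divisions, so the expansion has 6 partial quotients, read off in order.

[3; 1, 1, 2, 3, 2]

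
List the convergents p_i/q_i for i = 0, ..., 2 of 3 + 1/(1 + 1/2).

Using the convergent recurrence p_i = a_i*p_{i-1} + p_{i-2}, q_i = a_i*q_{i-1} + q_{i-2} with p_{-2}=0, p_{-1}=1, q_{-2}=1, q_{-1}=0:
  i=0: a_0=3, p_0 = 3*1 + 0 = 3, q_0 = 3*0 + 1 = 1.
  i=1: a_1=1, p_1 = 1*3 + 1 = 4, q_1 = 1*1 + 0 = 1.
  i=2: a_2=2, p_2 = 2*4 + 3 = 11, q_2 = 2*1 + 1 = 3.

3/1, 4/1, 11/3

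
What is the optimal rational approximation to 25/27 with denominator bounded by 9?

8/9

Expand x = 25/27 as a continued fraction with the Euclidean algorithm:
  25 = 0*27 + 25, so a_0 = 0.
  27 = 1*25 + 2, so a_1 = 1.
  25 = 12*2 + 1, so a_2 = 12.
  2 = 2*1 + 0, so a_3 = 2.
so x = [0; 1, 12, 2].
Convergents (p_i = a_i*p_{i-1} + p_{i-2}, q_i = a_i*q_{i-1} + q_{i-2} with p_{-2}=0, p_{-1}=1, q_{-2}=1, q_{-1}=0), until the denominator exceeds 9:
  i=0: a_0=0, p_0 = 0*1 + 0 = 0, q_0 = 0*0 + 1 = 1.
  i=1: a_1=1, p_1 = 1*0 + 1 = 1, q_1 = 1*1 + 0 = 1.
  i=2: a_2=12, p_2 = 12*1 + 0 = 12, q_2 = 12*1 + 1 = 13.
q_2 = 13 > 9, so the last convergent with denominator <= 9 is p_1/q_1 = 1/1.
The closest fraction with denominator <= 9 is either p_1/q_1 or the intermediate fraction (k*p_1 + p_0)/(k*q_1 + q_0) with the largest k >= 1 whose denominator stays <= 9; these approach x as k grows, and every other convergent or intermediate fraction in range is farther away.
Largest k: floor((9 - q_0)/q_1) = floor((9 - 1)/1) = 8.
That gives (8*1 + 0)/(8*1 + 1) = 8/9.
Compare the errors: |x - 1/1| = |25*1 - 1*27|/(27*1) = 2/27, and |x - 8/9| = |25*9 - 8*27|/(27*9) = 9/243.
Cross-multiplying, 9*27 = 243 < 486 = 2*243, so 9/243 is smaller: the intermediate fraction 8/9 is closer to x than 1/1.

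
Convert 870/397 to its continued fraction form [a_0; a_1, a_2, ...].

[2; 5, 4, 2, 8]

Run the Euclidean algorithm on 870 and 397; the successive quotients are the partial quotients a_0, a_1, ... (each step inverts the fractional part left over by the previous one):
  870 = 2*397 + 76, so a_0 = 2.
  397 = 5*76 + 17, so a_1 = 5.
  76 = 4*17 + 8, so a_2 = 4.
  17 = 2*8 + 1, so a_3 = 2.
  8 = 8*1 + 0, so a_4 = 8.
The remainder reaches 0 after 5 divisions, so the expansion has 5 partial quotients, read off in order.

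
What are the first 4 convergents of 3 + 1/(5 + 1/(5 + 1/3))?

3/1, 16/5, 83/26, 265/83

Using the convergent recurrence p_i = a_i*p_{i-1} + p_{i-2}, q_i = a_i*q_{i-1} + q_{i-2} with p_{-2}=0, p_{-1}=1, q_{-2}=1, q_{-1}=0:
  i=0: a_0=3, p_0 = 3*1 + 0 = 3, q_0 = 3*0 + 1 = 1.
  i=1: a_1=5, p_1 = 5*3 + 1 = 16, q_1 = 5*1 + 0 = 5.
  i=2: a_2=5, p_2 = 5*16 + 3 = 83, q_2 = 5*5 + 1 = 26.
  i=3: a_3=3, p_3 = 3*83 + 16 = 265, q_3 = 3*26 + 5 = 83.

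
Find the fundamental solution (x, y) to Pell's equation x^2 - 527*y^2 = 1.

(x, y) = (528, 23)

First expand sqrt(527) as a continued fraction. With x_i = (sqrt(527) + m_i)/d_i and (m_0, d_0) = (0, 1): a_0 = floor(sqrt(527)) = 22, since 22^2 = 484 <= 527 < 529 = 23^2.
Iterate m_{i+1} = d_i*a_i - m_i, d_{i+1} = (527 - m_{i+1}^2)/d_i, a_{i+1} = floor((a_0 + m_{i+1})/d_{i+1}):
  m_1 = 1*22 - 0 = 22, d_1 = (527 - 22^2)/1 = 43/1 = 43, a_1 = floor((22 + 22)/43) = 1.
  m_2 = 43*1 - 22 = 21, d_2 = (527 - 21^2)/43 = 86/43 = 2, a_2 = floor((22 + 21)/2) = 21.
  m_3 = 2*21 - 21 = 21, d_3 = (527 - 21^2)/2 = 86/2 = 43, a_3 = floor((22 + 21)/43) = 1.
  m_4 = 43*1 - 21 = 22, d_4 = (527 - 22^2)/43 = 43/43 = 1, a_4 = floor((22 + 22)/1) = 44.
  m_5 = 1*44 - 22 = 22, d_5 = (527 - 22^2)/1 = 43/1 = 43: (m_5, d_5) = (m_1, d_1) = (22, 43), so from here the quotients repeat a_1, ..., a_4; the period length is 4.
So sqrt(527) = [22; (1, 21, 1, 44)] with period length k = 4.
k is even, so the fundamental solution of x^2 - 527y^2 = 1 is (p_{k-1}, q_{k-1}) = (p_3, q_3); compute convergents through index 3.
Convergents (p_i = a_i*p_{i-1} + p_{i-2}, q_i = a_i*q_{i-1} + q_{i-2} with p_{-2}=0, p_{-1}=1, q_{-2}=1, q_{-1}=0):
  i=0: a_0=22, p_0 = 22*1 + 0 = 22, q_0 = 22*0 + 1 = 1.
  i=1: a_1=1, p_1 = 1*22 + 1 = 23, q_1 = 1*1 + 0 = 1.
  i=2: a_2=21, p_2 = 21*23 + 22 = 505, q_2 = 21*1 + 1 = 22.
  i=3: a_3=1, p_3 = 1*505 + 23 = 528, q_3 = 1*22 + 1 = 23.
Check: 528^2 - 527*23^2 = 278784 - 278783 = 1, so (x, y) = (528, 23) solves the equation, and by the theorem it is the least positive solution.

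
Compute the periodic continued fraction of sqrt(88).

Write x_i = (sqrt(88) + m_i)/d_i with (m_0, d_0) = (0, 1). a_0 = floor(sqrt(88)) = 9, since 9^2 = 81 <= 88 < 100 = 10^2.
Iterate m_{i+1} = d_i*a_i - m_i, d_{i+1} = (88 - m_{i+1}^2)/d_i, a_{i+1} = floor((a_0 + m_{i+1})/d_{i+1}):
  m_1 = 1*9 - 0 = 9, d_1 = (88 - 9^2)/1 = 7/1 = 7, a_1 = floor((9 + 9)/7) = 2.
  m_2 = 7*2 - 9 = 5, d_2 = (88 - 5^2)/7 = 63/7 = 9, a_2 = floor((9 + 5)/9) = 1.
  m_3 = 9*1 - 5 = 4, d_3 = (88 - 4^2)/9 = 72/9 = 8, a_3 = floor((9 + 4)/8) = 1.
  m_4 = 8*1 - 4 = 4, d_4 = (88 - 4^2)/8 = 72/8 = 9, a_4 = floor((9 + 4)/9) = 1.
  m_5 = 9*1 - 4 = 5, d_5 = (88 - 5^2)/9 = 63/9 = 7, a_5 = floor((9 + 5)/7) = 2.
  m_6 = 7*2 - 5 = 9, d_6 = (88 - 9^2)/7 = 7/7 = 1, a_6 = floor((9 + 9)/1) = 18.
  m_7 = 1*18 - 9 = 9, d_7 = (88 - 9^2)/1 = 7/1 = 7: (m_7, d_7) = (m_1, d_1) = (9, 7), so from here the quotients repeat a_1, ..., a_6; the period length is 6.
Hence the expansion of sqrt(88) is a_0 = 9 followed by the repeating block 2, 1, 1, 1, 2, 18 (period 6).

[9; (2, 1, 1, 1, 2, 18)]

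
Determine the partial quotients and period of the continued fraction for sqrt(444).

Write x_i = (sqrt(444) + m_i)/d_i with (m_0, d_0) = (0, 1). a_0 = floor(sqrt(444)) = 21, since 21^2 = 441 <= 444 < 484 = 22^2.
Iterate m_{i+1} = d_i*a_i - m_i, d_{i+1} = (444 - m_{i+1}^2)/d_i, a_{i+1} = floor((a_0 + m_{i+1})/d_{i+1}):
  m_1 = 1*21 - 0 = 21, d_1 = (444 - 21^2)/1 = 3/1 = 3, a_1 = floor((21 + 21)/3) = 14.
  m_2 = 3*14 - 21 = 21, d_2 = (444 - 21^2)/3 = 3/3 = 1, a_2 = floor((21 + 21)/1) = 42.
  m_3 = 1*42 - 21 = 21, d_3 = (444 - 21^2)/1 = 3/1 = 3: (m_3, d_3) = (m_1, d_1) = (21, 3), so from here the quotients repeat a_1, a_2; the period length is 2.
Hence the expansion of sqrt(444) is a_0 = 21 followed by the repeating block 14, 42 (period 2).

[21; (14, 42)]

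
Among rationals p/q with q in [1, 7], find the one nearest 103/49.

15/7

Expand x = 103/49 as a continued fraction with the Euclidean algorithm:
  103 = 2*49 + 5, so a_0 = 2.
  49 = 9*5 + 4, so a_1 = 9.
  5 = 1*4 + 1, so a_2 = 1.
  4 = 4*1 + 0, so a_3 = 4.
so x = [2; 9, 1, 4].
Convergents (p_i = a_i*p_{i-1} + p_{i-2}, q_i = a_i*q_{i-1} + q_{i-2} with p_{-2}=0, p_{-1}=1, q_{-2}=1, q_{-1}=0), until the denominator exceeds 7:
  i=0: a_0=2, p_0 = 2*1 + 0 = 2, q_0 = 2*0 + 1 = 1.
  i=1: a_1=9, p_1 = 9*2 + 1 = 19, q_1 = 9*1 + 0 = 9.
q_1 = 9 > 7, so the last convergent with denominator <= 7 is p_0/q_0 = 2/1.
The closest fraction with denominator <= 7 is either p_0/q_0 or the intermediate fraction (k*p_0 + p_{-1})/(k*q_0 + q_{-1}) with the largest k >= 1 whose denominator stays <= 7; these approach x as k grows, and every other convergent or intermediate fraction in range is farther away.
Largest k: floor((7 - q_{-1})/q_0) = floor((7 - 0)/1) = 7 (using the seeds p_{-1} = 1, q_{-1} = 0).
That gives (7*2 + 1)/(7*1 + 0) = 15/7.
Compare the errors: |x - 2/1| = |103*1 - 2*49|/(49*1) = 5/49, and |x - 15/7| = |103*7 - 15*49|/(49*7) = 14/343.
Cross-multiplying, 14*49 = 686 < 1715 = 5*343, so 14/343 is smaller: the intermediate fraction 15/7 is closer to x than 2/1.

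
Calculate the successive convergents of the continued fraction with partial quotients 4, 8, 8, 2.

Using the convergent recurrence p_i = a_i*p_{i-1} + p_{i-2}, q_i = a_i*q_{i-1} + q_{i-2} with p_{-2}=0, p_{-1}=1, q_{-2}=1, q_{-1}=0:
  i=0: a_0=4, p_0 = 4*1 + 0 = 4, q_0 = 4*0 + 1 = 1.
  i=1: a_1=8, p_1 = 8*4 + 1 = 33, q_1 = 8*1 + 0 = 8.
  i=2: a_2=8, p_2 = 8*33 + 4 = 268, q_2 = 8*8 + 1 = 65.
  i=3: a_3=2, p_3 = 2*268 + 33 = 569, q_3 = 2*65 + 8 = 138.

4/1, 33/8, 268/65, 569/138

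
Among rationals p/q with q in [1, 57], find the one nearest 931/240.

Expand x = 931/240 as a continued fraction with the Euclidean algorithm:
  931 = 3*240 + 211, so a_0 = 3.
  240 = 1*211 + 29, so a_1 = 1.
  211 = 7*29 + 8, so a_2 = 7.
  29 = 3*8 + 5, so a_3 = 3.
  8 = 1*5 + 3, so a_4 = 1.
  5 = 1*3 + 2, so a_5 = 1.
  3 = 1*2 + 1, so a_6 = 1.
  2 = 2*1 + 0, so a_7 = 2.
so x = [3; 1, 7, 3, 1, 1, 1, 2].
Convergents (p_i = a_i*p_{i-1} + p_{i-2}, q_i = a_i*q_{i-1} + q_{i-2} with p_{-2}=0, p_{-1}=1, q_{-2}=1, q_{-1}=0), until the denominator exceeds 57:
  i=0: a_0=3, p_0 = 3*1 + 0 = 3, q_0 = 3*0 + 1 = 1.
  i=1: a_1=1, p_1 = 1*3 + 1 = 4, q_1 = 1*1 + 0 = 1.
  i=2: a_2=7, p_2 = 7*4 + 3 = 31, q_2 = 7*1 + 1 = 8.
  i=3: a_3=3, p_3 = 3*31 + 4 = 97, q_3 = 3*8 + 1 = 25.
  i=4: a_4=1, p_4 = 1*97 + 31 = 128, q_4 = 1*25 + 8 = 33.
  i=5: a_5=1, p_5 = 1*128 + 97 = 225, q_5 = 1*33 + 25 = 58.
q_5 = 58 > 57, so the last convergent with denominator <= 57 is p_4/q_4 = 128/33.
The closest fraction with denominator <= 57 is either p_4/q_4 or the intermediate fraction (k*p_4 + p_3)/(k*q_4 + q_3) with the largest k >= 1 whose denominator stays <= 57; these approach x as k grows, and every other convergent or intermediate fraction in range is farther away.
Largest k: floor((57 - q_3)/q_4) = floor((57 - 25)/33) = 0.
Since k = 0, no intermediate fraction beyond p_4/q_4 has denominator <= 57, so the convergent 128/33 is the closest (its error is |931*33 - 128*240|/(240*33) = 3/7920).

128/33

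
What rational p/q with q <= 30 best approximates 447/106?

97/23

Expand x = 447/106 as a continued fraction with the Euclidean algorithm:
  447 = 4*106 + 23, so a_0 = 4.
  106 = 4*23 + 14, so a_1 = 4.
  23 = 1*14 + 9, so a_2 = 1.
  14 = 1*9 + 5, so a_3 = 1.
  9 = 1*5 + 4, so a_4 = 1.
  5 = 1*4 + 1, so a_5 = 1.
  4 = 4*1 + 0, so a_6 = 4.
so x = [4; 4, 1, 1, 1, 1, 4].
Convergents (p_i = a_i*p_{i-1} + p_{i-2}, q_i = a_i*q_{i-1} + q_{i-2} with p_{-2}=0, p_{-1}=1, q_{-2}=1, q_{-1}=0), until the denominator exceeds 30:
  i=0: a_0=4, p_0 = 4*1 + 0 = 4, q_0 = 4*0 + 1 = 1.
  i=1: a_1=4, p_1 = 4*4 + 1 = 17, q_1 = 4*1 + 0 = 4.
  i=2: a_2=1, p_2 = 1*17 + 4 = 21, q_2 = 1*4 + 1 = 5.
  i=3: a_3=1, p_3 = 1*21 + 17 = 38, q_3 = 1*5 + 4 = 9.
  i=4: a_4=1, p_4 = 1*38 + 21 = 59, q_4 = 1*9 + 5 = 14.
  i=5: a_5=1, p_5 = 1*59 + 38 = 97, q_5 = 1*14 + 9 = 23.
  i=6: a_6=4, p_6 = 4*97 + 59 = 447, q_6 = 4*23 + 14 = 106.
q_6 = 106 > 30, so the last convergent with denominator <= 30 is p_5/q_5 = 97/23.
The closest fraction with denominator <= 30 is either p_5/q_5 or the intermediate fraction (k*p_5 + p_4)/(k*q_5 + q_4) with the largest k >= 1 whose denominator stays <= 30; these approach x as k grows, and every other convergent or intermediate fraction in range is farther away.
Largest k: floor((30 - q_4)/q_5) = floor((30 - 14)/23) = 0.
Since k = 0, no intermediate fraction beyond p_5/q_5 has denominator <= 30, so the convergent 97/23 is the closest (its error is |447*23 - 97*106|/(106*23) = 1/2438).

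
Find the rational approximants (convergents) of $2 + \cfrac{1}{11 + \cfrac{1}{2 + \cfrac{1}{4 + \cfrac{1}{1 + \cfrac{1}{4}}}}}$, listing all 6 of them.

Using the convergent recurrence p_i = a_i*p_{i-1} + p_{i-2}, q_i = a_i*q_{i-1} + q_{i-2} with p_{-2}=0, p_{-1}=1, q_{-2}=1, q_{-1}=0:
  i=0: a_0=2, p_0 = 2*1 + 0 = 2, q_0 = 2*0 + 1 = 1.
  i=1: a_1=11, p_1 = 11*2 + 1 = 23, q_1 = 11*1 + 0 = 11.
  i=2: a_2=2, p_2 = 2*23 + 2 = 48, q_2 = 2*11 + 1 = 23.
  i=3: a_3=4, p_3 = 4*48 + 23 = 215, q_3 = 4*23 + 11 = 103.
  i=4: a_4=1, p_4 = 1*215 + 48 = 263, q_4 = 1*103 + 23 = 126.
  i=5: a_5=4, p_5 = 4*263 + 215 = 1267, q_5 = 4*126 + 103 = 607.

2/1, 23/11, 48/23, 215/103, 263/126, 1267/607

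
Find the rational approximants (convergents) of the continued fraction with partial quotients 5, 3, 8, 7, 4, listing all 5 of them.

Using the convergent recurrence p_i = a_i*p_{i-1} + p_{i-2}, q_i = a_i*q_{i-1} + q_{i-2} with p_{-2}=0, p_{-1}=1, q_{-2}=1, q_{-1}=0:
  i=0: a_0=5, p_0 = 5*1 + 0 = 5, q_0 = 5*0 + 1 = 1.
  i=1: a_1=3, p_1 = 3*5 + 1 = 16, q_1 = 3*1 + 0 = 3.
  i=2: a_2=8, p_2 = 8*16 + 5 = 133, q_2 = 8*3 + 1 = 25.
  i=3: a_3=7, p_3 = 7*133 + 16 = 947, q_3 = 7*25 + 3 = 178.
  i=4: a_4=4, p_4 = 4*947 + 133 = 3921, q_4 = 4*178 + 25 = 737.

5/1, 16/3, 133/25, 947/178, 3921/737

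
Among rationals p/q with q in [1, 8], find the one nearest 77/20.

Expand x = 77/20 as a continued fraction with the Euclidean algorithm:
  77 = 3*20 + 17, so a_0 = 3.
  20 = 1*17 + 3, so a_1 = 1.
  17 = 5*3 + 2, so a_2 = 5.
  3 = 1*2 + 1, so a_3 = 1.
  2 = 2*1 + 0, so a_4 = 2.
so x = [3; 1, 5, 1, 2].
Convergents (p_i = a_i*p_{i-1} + p_{i-2}, q_i = a_i*q_{i-1} + q_{i-2} with p_{-2}=0, p_{-1}=1, q_{-2}=1, q_{-1}=0), until the denominator exceeds 8:
  i=0: a_0=3, p_0 = 3*1 + 0 = 3, q_0 = 3*0 + 1 = 1.
  i=1: a_1=1, p_1 = 1*3 + 1 = 4, q_1 = 1*1 + 0 = 1.
  i=2: a_2=5, p_2 = 5*4 + 3 = 23, q_2 = 5*1 + 1 = 6.
  i=3: a_3=1, p_3 = 1*23 + 4 = 27, q_3 = 1*6 + 1 = 7.
  i=4: a_4=2, p_4 = 2*27 + 23 = 77, q_4 = 2*7 + 6 = 20.
q_4 = 20 > 8, so the last convergent with denominator <= 8 is p_3/q_3 = 27/7.
The closest fraction with denominator <= 8 is either p_3/q_3 or the intermediate fraction (k*p_3 + p_2)/(k*q_3 + q_2) with the largest k >= 1 whose denominator stays <= 8; these approach x as k grows, and every other convergent or intermediate fraction in range is farther away.
Largest k: floor((8 - q_2)/q_3) = floor((8 - 6)/7) = 0.
Since k = 0, no intermediate fraction beyond p_3/q_3 has denominator <= 8, so the convergent 27/7 is the closest (its error is |77*7 - 27*20|/(20*7) = 1/140).

27/7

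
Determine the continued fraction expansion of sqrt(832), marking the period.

[28; (1, 5, 2, 2, 1, 13, 1, 2, 2, 5, 1, 56)]

Write x_i = (sqrt(832) + m_i)/d_i with (m_0, d_0) = (0, 1). a_0 = floor(sqrt(832)) = 28, since 28^2 = 784 <= 832 < 841 = 29^2.
Iterate m_{i+1} = d_i*a_i - m_i, d_{i+1} = (832 - m_{i+1}^2)/d_i, a_{i+1} = floor((a_0 + m_{i+1})/d_{i+1}):
  m_1 = 1*28 - 0 = 28, d_1 = (832 - 28^2)/1 = 48/1 = 48, a_1 = floor((28 + 28)/48) = 1.
  m_2 = 48*1 - 28 = 20, d_2 = (832 - 20^2)/48 = 432/48 = 9, a_2 = floor((28 + 20)/9) = 5.
  m_3 = 9*5 - 20 = 25, d_3 = (832 - 25^2)/9 = 207/9 = 23, a_3 = floor((28 + 25)/23) = 2.
  m_4 = 23*2 - 25 = 21, d_4 = (832 - 21^2)/23 = 391/23 = 17, a_4 = floor((28 + 21)/17) = 2.
  m_5 = 17*2 - 21 = 13, d_5 = (832 - 13^2)/17 = 663/17 = 39, a_5 = floor((28 + 13)/39) = 1.
  m_6 = 39*1 - 13 = 26, d_6 = (832 - 26^2)/39 = 156/39 = 4, a_6 = floor((28 + 26)/4) = 13.
  m_7 = 4*13 - 26 = 26, d_7 = (832 - 26^2)/4 = 156/4 = 39, a_7 = floor((28 + 26)/39) = 1.
  m_8 = 39*1 - 26 = 13, d_8 = (832 - 13^2)/39 = 663/39 = 17, a_8 = floor((28 + 13)/17) = 2.
  m_9 = 17*2 - 13 = 21, d_9 = (832 - 21^2)/17 = 391/17 = 23, a_9 = floor((28 + 21)/23) = 2.
  m_10 = 23*2 - 21 = 25, d_10 = (832 - 25^2)/23 = 207/23 = 9, a_10 = floor((28 + 25)/9) = 5.
  m_11 = 9*5 - 25 = 20, d_11 = (832 - 20^2)/9 = 432/9 = 48, a_11 = floor((28 + 20)/48) = 1.
  m_12 = 48*1 - 20 = 28, d_12 = (832 - 28^2)/48 = 48/48 = 1, a_12 = floor((28 + 28)/1) = 56.
  m_13 = 1*56 - 28 = 28, d_13 = (832 - 28^2)/1 = 48/1 = 48: (m_13, d_13) = (m_1, d_1) = (28, 48), so from here the quotients repeat a_1, ..., a_12; the period length is 12.
Hence the expansion of sqrt(832) is a_0 = 28 followed by the repeating block 1, 5, 2, 2, 1, 13, 1, 2, 2, 5, 1, 56 (period 12).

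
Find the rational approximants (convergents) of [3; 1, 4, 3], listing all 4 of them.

Using the convergent recurrence p_i = a_i*p_{i-1} + p_{i-2}, q_i = a_i*q_{i-1} + q_{i-2} with p_{-2}=0, p_{-1}=1, q_{-2}=1, q_{-1}=0:
  i=0: a_0=3, p_0 = 3*1 + 0 = 3, q_0 = 3*0 + 1 = 1.
  i=1: a_1=1, p_1 = 1*3 + 1 = 4, q_1 = 1*1 + 0 = 1.
  i=2: a_2=4, p_2 = 4*4 + 3 = 19, q_2 = 4*1 + 1 = 5.
  i=3: a_3=3, p_3 = 3*19 + 4 = 61, q_3 = 3*5 + 1 = 16.

3/1, 4/1, 19/5, 61/16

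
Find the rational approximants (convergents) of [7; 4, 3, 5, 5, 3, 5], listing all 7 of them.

Using the convergent recurrence p_i = a_i*p_{i-1} + p_{i-2}, q_i = a_i*q_{i-1} + q_{i-2} with p_{-2}=0, p_{-1}=1, q_{-2}=1, q_{-1}=0:
  i=0: a_0=7, p_0 = 7*1 + 0 = 7, q_0 = 7*0 + 1 = 1.
  i=1: a_1=4, p_1 = 4*7 + 1 = 29, q_1 = 4*1 + 0 = 4.
  i=2: a_2=3, p_2 = 3*29 + 7 = 94, q_2 = 3*4 + 1 = 13.
  i=3: a_3=5, p_3 = 5*94 + 29 = 499, q_3 = 5*13 + 4 = 69.
  i=4: a_4=5, p_4 = 5*499 + 94 = 2589, q_4 = 5*69 + 13 = 358.
  i=5: a_5=3, p_5 = 3*2589 + 499 = 8266, q_5 = 3*358 + 69 = 1143.
  i=6: a_6=5, p_6 = 5*8266 + 2589 = 43919, q_6 = 5*1143 + 358 = 6073.

7/1, 29/4, 94/13, 499/69, 2589/358, 8266/1143, 43919/6073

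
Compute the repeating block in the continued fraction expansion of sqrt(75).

Write x_i = (sqrt(75) + m_i)/d_i with (m_0, d_0) = (0, 1). a_0 = floor(sqrt(75)) = 8, since 8^2 = 64 <= 75 < 81 = 9^2.
Iterate m_{i+1} = d_i*a_i - m_i, d_{i+1} = (75 - m_{i+1}^2)/d_i, a_{i+1} = floor((a_0 + m_{i+1})/d_{i+1}):
  m_1 = 1*8 - 0 = 8, d_1 = (75 - 8^2)/1 = 11/1 = 11, a_1 = floor((8 + 8)/11) = 1.
  m_2 = 11*1 - 8 = 3, d_2 = (75 - 3^2)/11 = 66/11 = 6, a_2 = floor((8 + 3)/6) = 1.
  m_3 = 6*1 - 3 = 3, d_3 = (75 - 3^2)/6 = 66/6 = 11, a_3 = floor((8 + 3)/11) = 1.
  m_4 = 11*1 - 3 = 8, d_4 = (75 - 8^2)/11 = 11/11 = 1, a_4 = floor((8 + 8)/1) = 16.
  m_5 = 1*16 - 8 = 8, d_5 = (75 - 8^2)/1 = 11/1 = 11: (m_5, d_5) = (m_1, d_1) = (8, 11), so from here the quotients repeat a_1, ..., a_4; the period length is 4.
Hence the expansion of sqrt(75) is a_0 = 8 followed by the repeating block 1, 1, 1, 16 (period 4).

[8; (1, 1, 1, 16)]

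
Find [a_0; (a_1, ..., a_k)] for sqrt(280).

Write x_i = (sqrt(280) + m_i)/d_i with (m_0, d_0) = (0, 1). a_0 = floor(sqrt(280)) = 16, since 16^2 = 256 <= 280 < 289 = 17^2.
Iterate m_{i+1} = d_i*a_i - m_i, d_{i+1} = (280 - m_{i+1}^2)/d_i, a_{i+1} = floor((a_0 + m_{i+1})/d_{i+1}):
  m_1 = 1*16 - 0 = 16, d_1 = (280 - 16^2)/1 = 24/1 = 24, a_1 = floor((16 + 16)/24) = 1.
  m_2 = 24*1 - 16 = 8, d_2 = (280 - 8^2)/24 = 216/24 = 9, a_2 = floor((16 + 8)/9) = 2.
  m_3 = 9*2 - 8 = 10, d_3 = (280 - 10^2)/9 = 180/9 = 20, a_3 = floor((16 + 10)/20) = 1.
  m_4 = 20*1 - 10 = 10, d_4 = (280 - 10^2)/20 = 180/20 = 9, a_4 = floor((16 + 10)/9) = 2.
  m_5 = 9*2 - 10 = 8, d_5 = (280 - 8^2)/9 = 216/9 = 24, a_5 = floor((16 + 8)/24) = 1.
  m_6 = 24*1 - 8 = 16, d_6 = (280 - 16^2)/24 = 24/24 = 1, a_6 = floor((16 + 16)/1) = 32.
  m_7 = 1*32 - 16 = 16, d_7 = (280 - 16^2)/1 = 24/1 = 24: (m_7, d_7) = (m_1, d_1) = (16, 24), so from here the quotients repeat a_1, ..., a_6; the period length is 6.
Hence the expansion of sqrt(280) is a_0 = 16 followed by the repeating block 1, 2, 1, 2, 1, 32 (period 6).

[16; (1, 2, 1, 2, 1, 32)]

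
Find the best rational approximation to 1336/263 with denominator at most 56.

Expand x = 1336/263 as a continued fraction with the Euclidean algorithm:
  1336 = 5*263 + 21, so a_0 = 5.
  263 = 12*21 + 11, so a_1 = 12.
  21 = 1*11 + 10, so a_2 = 1.
  11 = 1*10 + 1, so a_3 = 1.
  10 = 10*1 + 0, so a_4 = 10.
so x = [5; 12, 1, 1, 10].
Convergents (p_i = a_i*p_{i-1} + p_{i-2}, q_i = a_i*q_{i-1} + q_{i-2} with p_{-2}=0, p_{-1}=1, q_{-2}=1, q_{-1}=0), until the denominator exceeds 56:
  i=0: a_0=5, p_0 = 5*1 + 0 = 5, q_0 = 5*0 + 1 = 1.
  i=1: a_1=12, p_1 = 12*5 + 1 = 61, q_1 = 12*1 + 0 = 12.
  i=2: a_2=1, p_2 = 1*61 + 5 = 66, q_2 = 1*12 + 1 = 13.
  i=3: a_3=1, p_3 = 1*66 + 61 = 127, q_3 = 1*13 + 12 = 25.
  i=4: a_4=10, p_4 = 10*127 + 66 = 1336, q_4 = 10*25 + 13 = 263.
q_4 = 263 > 56, so the last convergent with denominator <= 56 is p_3/q_3 = 127/25.
The closest fraction with denominator <= 56 is either p_3/q_3 or the intermediate fraction (k*p_3 + p_2)/(k*q_3 + q_2) with the largest k >= 1 whose denominator stays <= 56; these approach x as k grows, and every other convergent or intermediate fraction in range is farther away.
Largest k: floor((56 - q_2)/q_3) = floor((56 - 13)/25) = 1.
That gives (1*127 + 66)/(1*25 + 13) = 193/38.
Compare the errors: |x - 127/25| = |1336*25 - 127*263|/(263*25) = 1/6575, and |x - 193/38| = |1336*38 - 193*263|/(263*38) = 9/9994.
Cross-multiplying, 1*9994 = 9994 < 59175 = 9*6575, so 1/6575 is smaller: the convergent 127/25 is closer to x than 193/38.

127/25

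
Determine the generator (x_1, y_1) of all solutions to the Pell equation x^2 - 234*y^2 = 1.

First expand sqrt(234) as a continued fraction. With x_i = (sqrt(234) + m_i)/d_i and (m_0, d_0) = (0, 1): a_0 = floor(sqrt(234)) = 15, since 15^2 = 225 <= 234 < 256 = 16^2.
Iterate m_{i+1} = d_i*a_i - m_i, d_{i+1} = (234 - m_{i+1}^2)/d_i, a_{i+1} = floor((a_0 + m_{i+1})/d_{i+1}):
  m_1 = 1*15 - 0 = 15, d_1 = (234 - 15^2)/1 = 9/1 = 9, a_1 = floor((15 + 15)/9) = 3.
  m_2 = 9*3 - 15 = 12, d_2 = (234 - 12^2)/9 = 90/9 = 10, a_2 = floor((15 + 12)/10) = 2.
  m_3 = 10*2 - 12 = 8, d_3 = (234 - 8^2)/10 = 170/10 = 17, a_3 = floor((15 + 8)/17) = 1.
  m_4 = 17*1 - 8 = 9, d_4 = (234 - 9^2)/17 = 153/17 = 9, a_4 = floor((15 + 9)/9) = 2.
  m_5 = 9*2 - 9 = 9, d_5 = (234 - 9^2)/9 = 153/9 = 17, a_5 = floor((15 + 9)/17) = 1.
  m_6 = 17*1 - 9 = 8, d_6 = (234 - 8^2)/17 = 170/17 = 10, a_6 = floor((15 + 8)/10) = 2.
  m_7 = 10*2 - 8 = 12, d_7 = (234 - 12^2)/10 = 90/10 = 9, a_7 = floor((15 + 12)/9) = 3.
  m_8 = 9*3 - 12 = 15, d_8 = (234 - 15^2)/9 = 9/9 = 1, a_8 = floor((15 + 15)/1) = 30.
  m_9 = 1*30 - 15 = 15, d_9 = (234 - 15^2)/1 = 9/1 = 9: (m_9, d_9) = (m_1, d_1) = (15, 9), so from here the quotients repeat a_1, ..., a_8; the period length is 8.
So sqrt(234) = [15; (3, 2, 1, 2, 1, 2, 3, 30)] with period length k = 8.
k is even, so the fundamental solution of x^2 - 234y^2 = 1 is (p_{k-1}, q_{k-1}) = (p_7, q_7); compute convergents through index 7.
Convergents (p_i = a_i*p_{i-1} + p_{i-2}, q_i = a_i*q_{i-1} + q_{i-2} with p_{-2}=0, p_{-1}=1, q_{-2}=1, q_{-1}=0):
  i=0: a_0=15, p_0 = 15*1 + 0 = 15, q_0 = 15*0 + 1 = 1.
  i=1: a_1=3, p_1 = 3*15 + 1 = 46, q_1 = 3*1 + 0 = 3.
  i=2: a_2=2, p_2 = 2*46 + 15 = 107, q_2 = 2*3 + 1 = 7.
  i=3: a_3=1, p_3 = 1*107 + 46 = 153, q_3 = 1*7 + 3 = 10.
  i=4: a_4=2, p_4 = 2*153 + 107 = 413, q_4 = 2*10 + 7 = 27.
  i=5: a_5=1, p_5 = 1*413 + 153 = 566, q_5 = 1*27 + 10 = 37.
  i=6: a_6=2, p_6 = 2*566 + 413 = 1545, q_6 = 2*37 + 27 = 101.
  i=7: a_7=3, p_7 = 3*1545 + 566 = 5201, q_7 = 3*101 + 37 = 340.
Check: 5201^2 - 234*340^2 = 27050401 - 27050400 = 1, so (x, y) = (5201, 340) solves the equation, and by the theorem it is the least positive solution.

(x, y) = (5201, 340)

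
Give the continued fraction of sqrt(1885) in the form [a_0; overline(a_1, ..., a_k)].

[43; overline(2, 2, 2, 86)]

Write x_i = (sqrt(1885) + m_i)/d_i with (m_0, d_0) = (0, 1). a_0 = floor(sqrt(1885)) = 43, since 43^2 = 1849 <= 1885 < 1936 = 44^2.
Iterate m_{i+1} = d_i*a_i - m_i, d_{i+1} = (1885 - m_{i+1}^2)/d_i, a_{i+1} = floor((a_0 + m_{i+1})/d_{i+1}):
  m_1 = 1*43 - 0 = 43, d_1 = (1885 - 43^2)/1 = 36/1 = 36, a_1 = floor((43 + 43)/36) = 2.
  m_2 = 36*2 - 43 = 29, d_2 = (1885 - 29^2)/36 = 1044/36 = 29, a_2 = floor((43 + 29)/29) = 2.
  m_3 = 29*2 - 29 = 29, d_3 = (1885 - 29^2)/29 = 1044/29 = 36, a_3 = floor((43 + 29)/36) = 2.
  m_4 = 36*2 - 29 = 43, d_4 = (1885 - 43^2)/36 = 36/36 = 1, a_4 = floor((43 + 43)/1) = 86.
  m_5 = 1*86 - 43 = 43, d_5 = (1885 - 43^2)/1 = 36/1 = 36: (m_5, d_5) = (m_1, d_1) = (43, 36), so from here the quotients repeat a_1, ..., a_4; the period length is 4.
Hence the expansion of sqrt(1885) is a_0 = 43 followed by the repeating block 2, 2, 2, 86 (period 4).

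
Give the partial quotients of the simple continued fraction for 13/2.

Run the Euclidean algorithm on 13 and 2; the successive quotients are the partial quotients a_0, a_1, ... (each step inverts the fractional part left over by the previous one):
  13 = 6*2 + 1, so a_0 = 6.
  2 = 2*1 + 0, so a_1 = 2.
The remainder reaches 0 after 2 divisions, so the expansion has 2 partial quotients, read off in order.

[6; 2]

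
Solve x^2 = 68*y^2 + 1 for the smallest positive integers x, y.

(x, y) = (33, 4)

First expand sqrt(68) as a continued fraction. With x_i = (sqrt(68) + m_i)/d_i and (m_0, d_0) = (0, 1): a_0 = floor(sqrt(68)) = 8, since 8^2 = 64 <= 68 < 81 = 9^2.
Iterate m_{i+1} = d_i*a_i - m_i, d_{i+1} = (68 - m_{i+1}^2)/d_i, a_{i+1} = floor((a_0 + m_{i+1})/d_{i+1}):
  m_1 = 1*8 - 0 = 8, d_1 = (68 - 8^2)/1 = 4/1 = 4, a_1 = floor((8 + 8)/4) = 4.
  m_2 = 4*4 - 8 = 8, d_2 = (68 - 8^2)/4 = 4/4 = 1, a_2 = floor((8 + 8)/1) = 16.
  m_3 = 1*16 - 8 = 8, d_3 = (68 - 8^2)/1 = 4/1 = 4: (m_3, d_3) = (m_1, d_1) = (8, 4), so from here the quotients repeat a_1, a_2; the period length is 2.
So sqrt(68) = [8; (4, 16)] with period length k = 2.
k is even, so the fundamental solution of x^2 - 68y^2 = 1 is (p_{k-1}, q_{k-1}) = (p_1, q_1); compute convergents through index 1.
Convergents (p_i = a_i*p_{i-1} + p_{i-2}, q_i = a_i*q_{i-1} + q_{i-2} with p_{-2}=0, p_{-1}=1, q_{-2}=1, q_{-1}=0):
  i=0: a_0=8, p_0 = 8*1 + 0 = 8, q_0 = 8*0 + 1 = 1.
  i=1: a_1=4, p_1 = 4*8 + 1 = 33, q_1 = 4*1 + 0 = 4.
Check: 33^2 - 68*4^2 = 1089 - 1088 = 1, so (x, y) = (33, 4) solves the equation, and by the theorem it is the least positive solution.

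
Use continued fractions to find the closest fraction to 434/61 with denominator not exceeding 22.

Expand x = 434/61 as a continued fraction with the Euclidean algorithm:
  434 = 7*61 + 7, so a_0 = 7.
  61 = 8*7 + 5, so a_1 = 8.
  7 = 1*5 + 2, so a_2 = 1.
  5 = 2*2 + 1, so a_3 = 2.
  2 = 2*1 + 0, so a_4 = 2.
so x = [7; 8, 1, 2, 2].
Convergents (p_i = a_i*p_{i-1} + p_{i-2}, q_i = a_i*q_{i-1} + q_{i-2} with p_{-2}=0, p_{-1}=1, q_{-2}=1, q_{-1}=0), until the denominator exceeds 22:
  i=0: a_0=7, p_0 = 7*1 + 0 = 7, q_0 = 7*0 + 1 = 1.
  i=1: a_1=8, p_1 = 8*7 + 1 = 57, q_1 = 8*1 + 0 = 8.
  i=2: a_2=1, p_2 = 1*57 + 7 = 64, q_2 = 1*8 + 1 = 9.
  i=3: a_3=2, p_3 = 2*64 + 57 = 185, q_3 = 2*9 + 8 = 26.
q_3 = 26 > 22, so the last convergent with denominator <= 22 is p_2/q_2 = 64/9.
The closest fraction with denominator <= 22 is either p_2/q_2 or the intermediate fraction (k*p_2 + p_1)/(k*q_2 + q_1) with the largest k >= 1 whose denominator stays <= 22; these approach x as k grows, and every other convergent or intermediate fraction in range is farther away.
Largest k: floor((22 - q_1)/q_2) = floor((22 - 8)/9) = 1.
That gives (1*64 + 57)/(1*9 + 8) = 121/17.
Compare the errors: |x - 64/9| = |434*9 - 64*61|/(61*9) = 2/549, and |x - 121/17| = |434*17 - 121*61|/(61*17) = 3/1037.
Cross-multiplying, 3*549 = 1647 < 2074 = 2*1037, so 3/1037 is smaller: the intermediate fraction 121/17 is closer to x than 64/9.

121/17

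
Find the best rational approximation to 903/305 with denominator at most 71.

Expand x = 903/305 as a continued fraction with the Euclidean algorithm:
  903 = 2*305 + 293, so a_0 = 2.
  305 = 1*293 + 12, so a_1 = 1.
  293 = 24*12 + 5, so a_2 = 24.
  12 = 2*5 + 2, so a_3 = 2.
  5 = 2*2 + 1, so a_4 = 2.
  2 = 2*1 + 0, so a_5 = 2.
so x = [2; 1, 24, 2, 2, 2].
Convergents (p_i = a_i*p_{i-1} + p_{i-2}, q_i = a_i*q_{i-1} + q_{i-2} with p_{-2}=0, p_{-1}=1, q_{-2}=1, q_{-1}=0), until the denominator exceeds 71:
  i=0: a_0=2, p_0 = 2*1 + 0 = 2, q_0 = 2*0 + 1 = 1.
  i=1: a_1=1, p_1 = 1*2 + 1 = 3, q_1 = 1*1 + 0 = 1.
  i=2: a_2=24, p_2 = 24*3 + 2 = 74, q_2 = 24*1 + 1 = 25.
  i=3: a_3=2, p_3 = 2*74 + 3 = 151, q_3 = 2*25 + 1 = 51.
  i=4: a_4=2, p_4 = 2*151 + 74 = 376, q_4 = 2*51 + 25 = 127.
q_4 = 127 > 71, so the last convergent with denominator <= 71 is p_3/q_3 = 151/51.
The closest fraction with denominator <= 71 is either p_3/q_3 or the intermediate fraction (k*p_3 + p_2)/(k*q_3 + q_2) with the largest k >= 1 whose denominator stays <= 71; these approach x as k grows, and every other convergent or intermediate fraction in range is farther away.
Largest k: floor((71 - q_2)/q_3) = floor((71 - 25)/51) = 0.
Since k = 0, no intermediate fraction beyond p_3/q_3 has denominator <= 71, so the convergent 151/51 is the closest (its error is |903*51 - 151*305|/(305*51) = 2/15555).

151/51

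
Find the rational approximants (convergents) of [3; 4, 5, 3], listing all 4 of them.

3/1, 13/4, 68/21, 217/67

Using the convergent recurrence p_i = a_i*p_{i-1} + p_{i-2}, q_i = a_i*q_{i-1} + q_{i-2} with p_{-2}=0, p_{-1}=1, q_{-2}=1, q_{-1}=0:
  i=0: a_0=3, p_0 = 3*1 + 0 = 3, q_0 = 3*0 + 1 = 1.
  i=1: a_1=4, p_1 = 4*3 + 1 = 13, q_1 = 4*1 + 0 = 4.
  i=2: a_2=5, p_2 = 5*13 + 3 = 68, q_2 = 5*4 + 1 = 21.
  i=3: a_3=3, p_3 = 3*68 + 13 = 217, q_3 = 3*21 + 4 = 67.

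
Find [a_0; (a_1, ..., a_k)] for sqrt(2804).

Write x_i = (sqrt(2804) + m_i)/d_i with (m_0, d_0) = (0, 1). a_0 = floor(sqrt(2804)) = 52, since 52^2 = 2704 <= 2804 < 2809 = 53^2.
Iterate m_{i+1} = d_i*a_i - m_i, d_{i+1} = (2804 - m_{i+1}^2)/d_i, a_{i+1} = floor((a_0 + m_{i+1})/d_{i+1}):
  m_1 = 1*52 - 0 = 52, d_1 = (2804 - 52^2)/1 = 100/1 = 100, a_1 = floor((52 + 52)/100) = 1.
  m_2 = 100*1 - 52 = 48, d_2 = (2804 - 48^2)/100 = 500/100 = 5, a_2 = floor((52 + 48)/5) = 20.
  m_3 = 5*20 - 48 = 52, d_3 = (2804 - 52^2)/5 = 100/5 = 20, a_3 = floor((52 + 52)/20) = 5.
  m_4 = 20*5 - 52 = 48, d_4 = (2804 - 48^2)/20 = 500/20 = 25, a_4 = floor((52 + 48)/25) = 4.
  m_5 = 25*4 - 48 = 52, d_5 = (2804 - 52^2)/25 = 100/25 = 4, a_5 = floor((52 + 52)/4) = 26.
  m_6 = 4*26 - 52 = 52, d_6 = (2804 - 52^2)/4 = 100/4 = 25, a_6 = floor((52 + 52)/25) = 4.
  m_7 = 25*4 - 52 = 48, d_7 = (2804 - 48^2)/25 = 500/25 = 20, a_7 = floor((52 + 48)/20) = 5.
  m_8 = 20*5 - 48 = 52, d_8 = (2804 - 52^2)/20 = 100/20 = 5, a_8 = floor((52 + 52)/5) = 20.
  m_9 = 5*20 - 52 = 48, d_9 = (2804 - 48^2)/5 = 500/5 = 100, a_9 = floor((52 + 48)/100) = 1.
  m_10 = 100*1 - 48 = 52, d_10 = (2804 - 52^2)/100 = 100/100 = 1, a_10 = floor((52 + 52)/1) = 104.
  m_11 = 1*104 - 52 = 52, d_11 = (2804 - 52^2)/1 = 100/1 = 100: (m_11, d_11) = (m_1, d_1) = (52, 100), so from here the quotients repeat a_1, ..., a_10; the period length is 10.
Hence the expansion of sqrt(2804) is a_0 = 52 followed by the repeating block 1, 20, 5, 4, 26, 4, 5, 20, 1, 104 (period 10).

[52; (1, 20, 5, 4, 26, 4, 5, 20, 1, 104)]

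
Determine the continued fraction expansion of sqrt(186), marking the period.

Write x_i = (sqrt(186) + m_i)/d_i with (m_0, d_0) = (0, 1). a_0 = floor(sqrt(186)) = 13, since 13^2 = 169 <= 186 < 196 = 14^2.
Iterate m_{i+1} = d_i*a_i - m_i, d_{i+1} = (186 - m_{i+1}^2)/d_i, a_{i+1} = floor((a_0 + m_{i+1})/d_{i+1}):
  m_1 = 1*13 - 0 = 13, d_1 = (186 - 13^2)/1 = 17/1 = 17, a_1 = floor((13 + 13)/17) = 1.
  m_2 = 17*1 - 13 = 4, d_2 = (186 - 4^2)/17 = 170/17 = 10, a_2 = floor((13 + 4)/10) = 1.
  m_3 = 10*1 - 4 = 6, d_3 = (186 - 6^2)/10 = 150/10 = 15, a_3 = floor((13 + 6)/15) = 1.
  m_4 = 15*1 - 6 = 9, d_4 = (186 - 9^2)/15 = 105/15 = 7, a_4 = floor((13 + 9)/7) = 3.
  m_5 = 7*3 - 9 = 12, d_5 = (186 - 12^2)/7 = 42/7 = 6, a_5 = floor((13 + 12)/6) = 4.
  m_6 = 6*4 - 12 = 12, d_6 = (186 - 12^2)/6 = 42/6 = 7, a_6 = floor((13 + 12)/7) = 3.
  m_7 = 7*3 - 12 = 9, d_7 = (186 - 9^2)/7 = 105/7 = 15, a_7 = floor((13 + 9)/15) = 1.
  m_8 = 15*1 - 9 = 6, d_8 = (186 - 6^2)/15 = 150/15 = 10, a_8 = floor((13 + 6)/10) = 1.
  m_9 = 10*1 - 6 = 4, d_9 = (186 - 4^2)/10 = 170/10 = 17, a_9 = floor((13 + 4)/17) = 1.
  m_10 = 17*1 - 4 = 13, d_10 = (186 - 13^2)/17 = 17/17 = 1, a_10 = floor((13 + 13)/1) = 26.
  m_11 = 1*26 - 13 = 13, d_11 = (186 - 13^2)/1 = 17/1 = 17: (m_11, d_11) = (m_1, d_1) = (13, 17), so from here the quotients repeat a_1, ..., a_10; the period length is 10.
Hence the expansion of sqrt(186) is a_0 = 13 followed by the repeating block 1, 1, 1, 3, 4, 3, 1, 1, 1, 26 (period 10).

[13; (1, 1, 1, 3, 4, 3, 1, 1, 1, 26)]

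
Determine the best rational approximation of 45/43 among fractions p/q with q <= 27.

23/22

Expand x = 45/43 as a continued fraction with the Euclidean algorithm:
  45 = 1*43 + 2, so a_0 = 1.
  43 = 21*2 + 1, so a_1 = 21.
  2 = 2*1 + 0, so a_2 = 2.
so x = [1; 21, 2].
Convergents (p_i = a_i*p_{i-1} + p_{i-2}, q_i = a_i*q_{i-1} + q_{i-2} with p_{-2}=0, p_{-1}=1, q_{-2}=1, q_{-1}=0), until the denominator exceeds 27:
  i=0: a_0=1, p_0 = 1*1 + 0 = 1, q_0 = 1*0 + 1 = 1.
  i=1: a_1=21, p_1 = 21*1 + 1 = 22, q_1 = 21*1 + 0 = 21.
  i=2: a_2=2, p_2 = 2*22 + 1 = 45, q_2 = 2*21 + 1 = 43.
q_2 = 43 > 27, so the last convergent with denominator <= 27 is p_1/q_1 = 22/21.
The closest fraction with denominator <= 27 is either p_1/q_1 or the intermediate fraction (k*p_1 + p_0)/(k*q_1 + q_0) with the largest k >= 1 whose denominator stays <= 27; these approach x as k grows, and every other convergent or intermediate fraction in range is farther away.
Largest k: floor((27 - q_0)/q_1) = floor((27 - 1)/21) = 1.
That gives (1*22 + 1)/(1*21 + 1) = 23/22.
Compare the errors: |x - 22/21| = |45*21 - 22*43|/(43*21) = 1/903, and |x - 23/22| = |45*22 - 23*43|/(43*22) = 1/946.
Cross-multiplying, 1*903 = 903 < 946 = 1*946, so 1/946 is smaller: the intermediate fraction 23/22 is closer to x than 22/21.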